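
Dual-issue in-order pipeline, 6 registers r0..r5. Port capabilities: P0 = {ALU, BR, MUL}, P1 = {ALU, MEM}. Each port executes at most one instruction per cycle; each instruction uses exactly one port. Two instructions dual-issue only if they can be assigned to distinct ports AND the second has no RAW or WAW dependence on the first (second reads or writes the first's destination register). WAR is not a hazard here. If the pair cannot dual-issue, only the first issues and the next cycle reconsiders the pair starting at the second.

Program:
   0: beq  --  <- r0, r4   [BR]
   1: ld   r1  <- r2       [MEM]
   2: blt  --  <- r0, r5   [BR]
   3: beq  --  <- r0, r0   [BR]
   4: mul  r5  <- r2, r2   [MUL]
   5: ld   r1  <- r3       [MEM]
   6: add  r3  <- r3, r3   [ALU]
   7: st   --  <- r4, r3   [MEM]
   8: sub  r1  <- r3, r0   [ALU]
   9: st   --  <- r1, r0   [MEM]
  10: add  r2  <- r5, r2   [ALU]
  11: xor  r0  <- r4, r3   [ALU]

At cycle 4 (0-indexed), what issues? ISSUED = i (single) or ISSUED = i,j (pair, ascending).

#0 head=0: beq ld i0,i1 dual
#1 head=2: blt i2 no-port BR/BR
#2 head=3: beq i3 no-port BR/MUL
#3 head=4: mul ld i4,i5 dual
#4 head=6: add i6 RAW r3
#5 head=7: st sub i7,i8 dual
#6 head=9: st add i9,i10 dual
#7 head=11: xor i11 tail

ISSUED = 6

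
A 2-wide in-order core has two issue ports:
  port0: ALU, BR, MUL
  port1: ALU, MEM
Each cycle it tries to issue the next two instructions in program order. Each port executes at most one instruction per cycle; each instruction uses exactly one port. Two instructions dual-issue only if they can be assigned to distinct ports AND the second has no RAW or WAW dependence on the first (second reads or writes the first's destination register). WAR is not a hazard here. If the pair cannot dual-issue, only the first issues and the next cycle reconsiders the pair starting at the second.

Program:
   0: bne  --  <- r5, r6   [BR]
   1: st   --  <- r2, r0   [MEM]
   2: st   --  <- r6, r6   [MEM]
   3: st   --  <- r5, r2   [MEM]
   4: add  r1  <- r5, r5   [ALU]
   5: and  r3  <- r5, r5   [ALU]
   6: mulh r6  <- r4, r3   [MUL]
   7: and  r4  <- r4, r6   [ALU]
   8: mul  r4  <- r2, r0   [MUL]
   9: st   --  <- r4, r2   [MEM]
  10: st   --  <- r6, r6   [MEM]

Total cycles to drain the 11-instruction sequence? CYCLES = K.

CYCLES = 9

[0] i0/i1  bne.BR;st.MEM  -- 2-wide
[1] i2  st.MEM  -- no-port MEM/MEM
[2] i3/i4  st.MEM;add.ALU  -- 2-wide
[3] i5  and.ALU  -- RAW r3
[4] i6  mulh.MUL  -- RAW r6
[5] i7  and.ALU  -- WAW r4
[6] i8  mul.MUL  -- RAW r4
[7] i9  st.MEM  -- no-port MEM/MEM
[8] i10  st.MEM  -- tail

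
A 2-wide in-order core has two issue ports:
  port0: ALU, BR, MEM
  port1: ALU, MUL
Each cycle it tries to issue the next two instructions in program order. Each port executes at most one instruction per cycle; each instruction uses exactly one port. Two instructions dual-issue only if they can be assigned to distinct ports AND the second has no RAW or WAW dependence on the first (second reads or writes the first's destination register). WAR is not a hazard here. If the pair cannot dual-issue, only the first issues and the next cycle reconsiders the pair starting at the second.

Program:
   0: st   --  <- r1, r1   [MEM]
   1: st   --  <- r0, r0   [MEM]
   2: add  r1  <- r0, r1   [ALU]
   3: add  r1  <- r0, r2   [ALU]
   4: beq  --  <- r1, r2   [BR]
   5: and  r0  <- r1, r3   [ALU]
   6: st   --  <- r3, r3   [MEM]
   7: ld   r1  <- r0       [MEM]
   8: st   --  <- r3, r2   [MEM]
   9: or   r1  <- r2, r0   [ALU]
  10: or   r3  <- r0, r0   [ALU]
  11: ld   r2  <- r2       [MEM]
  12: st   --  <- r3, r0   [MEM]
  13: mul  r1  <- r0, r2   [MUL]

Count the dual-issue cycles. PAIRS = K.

[0] i0  st.MEM  -- no-port MEM/MEM
[1] i1,i2  st.MEM;add.ALU  -- dual
[2] i3  add.ALU  -- RAW r1
[3] i4,i5  beq.BR;and.ALU  -- dual
[4] i6  st.MEM  -- no-port MEM/MEM
[5] i7  ld.MEM  -- no-port MEM/MEM
[6] i8,i9  st.MEM;or.ALU  -- dual
[7] i10,i11  or.ALU;ld.MEM  -- dual
[8] i12,i13  st.MEM;mul.MUL  -- dual

PAIRS = 5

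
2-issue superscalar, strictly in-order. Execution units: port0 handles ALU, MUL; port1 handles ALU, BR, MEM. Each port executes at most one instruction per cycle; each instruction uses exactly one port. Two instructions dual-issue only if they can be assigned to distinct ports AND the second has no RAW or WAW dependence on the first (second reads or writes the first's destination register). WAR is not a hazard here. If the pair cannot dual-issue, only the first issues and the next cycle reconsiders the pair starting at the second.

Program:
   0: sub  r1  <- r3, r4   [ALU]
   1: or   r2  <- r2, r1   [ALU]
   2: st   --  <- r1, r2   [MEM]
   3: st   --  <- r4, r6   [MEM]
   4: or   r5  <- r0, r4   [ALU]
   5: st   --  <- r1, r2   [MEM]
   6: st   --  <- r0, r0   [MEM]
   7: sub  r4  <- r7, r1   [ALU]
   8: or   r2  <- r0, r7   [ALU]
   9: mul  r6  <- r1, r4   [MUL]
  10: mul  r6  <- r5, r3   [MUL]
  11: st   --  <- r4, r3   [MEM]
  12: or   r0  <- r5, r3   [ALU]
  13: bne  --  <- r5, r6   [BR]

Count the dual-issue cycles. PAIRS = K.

t=0 i0:sub ; RAW r1
t=1 i1:or ; RAW r2
t=2 i2:st ; no-port MEM/MEM
t=3 i3/i4:st or ; dual
t=4 i5:st ; no-port MEM/MEM
t=5 i6/i7:st sub ; dual
t=6 i8/i9:or mul ; dual
t=7 i10/i11:mul st ; dual
t=8 i12/i13:or bne ; dual

PAIRS = 5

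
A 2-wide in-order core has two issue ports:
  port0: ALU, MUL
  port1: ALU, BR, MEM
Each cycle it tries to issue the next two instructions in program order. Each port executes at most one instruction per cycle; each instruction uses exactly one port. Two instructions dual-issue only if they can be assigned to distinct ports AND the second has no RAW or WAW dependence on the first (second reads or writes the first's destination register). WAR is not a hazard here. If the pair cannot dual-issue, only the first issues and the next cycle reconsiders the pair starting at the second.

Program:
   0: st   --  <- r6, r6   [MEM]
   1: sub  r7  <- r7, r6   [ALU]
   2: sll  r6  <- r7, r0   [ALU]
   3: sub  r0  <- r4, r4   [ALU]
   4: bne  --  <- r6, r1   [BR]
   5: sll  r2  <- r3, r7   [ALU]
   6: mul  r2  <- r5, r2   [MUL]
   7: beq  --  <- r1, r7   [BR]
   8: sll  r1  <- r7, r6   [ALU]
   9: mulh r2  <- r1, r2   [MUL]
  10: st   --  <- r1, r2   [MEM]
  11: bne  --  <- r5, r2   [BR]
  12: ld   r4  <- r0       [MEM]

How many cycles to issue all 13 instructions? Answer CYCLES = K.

CYCLES = 9

  cy0 -> i0/i1 (st.MEM sub.ALU) pair
  cy1 -> i2/i3 (sll.ALU sub.ALU) pair
  cy2 -> i4/i5 (bne.BR sll.ALU) pair
  cy3 -> i6/i7 (mul.MUL beq.BR) pair
  cy4 -> i8 (sll.ALU) RAW r1
  cy5 -> i9 (mulh.MUL) RAW r2
  cy6 -> i10 (st.MEM) no-port MEM/BR
  cy7 -> i11 (bne.BR) no-port BR/MEM
  cy8 -> i12 (ld.MEM) tail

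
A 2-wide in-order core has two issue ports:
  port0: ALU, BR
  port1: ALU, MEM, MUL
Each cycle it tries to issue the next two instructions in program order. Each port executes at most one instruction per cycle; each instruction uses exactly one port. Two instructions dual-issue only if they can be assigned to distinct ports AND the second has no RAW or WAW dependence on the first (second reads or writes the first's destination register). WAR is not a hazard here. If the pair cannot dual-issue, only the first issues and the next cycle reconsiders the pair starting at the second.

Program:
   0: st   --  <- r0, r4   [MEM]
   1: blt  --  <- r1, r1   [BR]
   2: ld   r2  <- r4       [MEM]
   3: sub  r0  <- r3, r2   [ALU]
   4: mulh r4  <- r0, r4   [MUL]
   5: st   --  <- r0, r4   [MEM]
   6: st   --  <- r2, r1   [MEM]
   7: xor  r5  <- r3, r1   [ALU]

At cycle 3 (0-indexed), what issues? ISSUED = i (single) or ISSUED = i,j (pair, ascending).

[0] i0/i1  st.MEM/blt.BR  -- 2-wide
[1] i2  ld.MEM  -- RAW r2
[2] i3  sub.ALU  -- RAW r0
[3] i4  mulh.MUL  -- no-port MUL/MEM
[4] i5  st.MEM  -- no-port MEM/MEM
[5] i6/i7  st.MEM/xor.ALU  -- 2-wide

ISSUED = 4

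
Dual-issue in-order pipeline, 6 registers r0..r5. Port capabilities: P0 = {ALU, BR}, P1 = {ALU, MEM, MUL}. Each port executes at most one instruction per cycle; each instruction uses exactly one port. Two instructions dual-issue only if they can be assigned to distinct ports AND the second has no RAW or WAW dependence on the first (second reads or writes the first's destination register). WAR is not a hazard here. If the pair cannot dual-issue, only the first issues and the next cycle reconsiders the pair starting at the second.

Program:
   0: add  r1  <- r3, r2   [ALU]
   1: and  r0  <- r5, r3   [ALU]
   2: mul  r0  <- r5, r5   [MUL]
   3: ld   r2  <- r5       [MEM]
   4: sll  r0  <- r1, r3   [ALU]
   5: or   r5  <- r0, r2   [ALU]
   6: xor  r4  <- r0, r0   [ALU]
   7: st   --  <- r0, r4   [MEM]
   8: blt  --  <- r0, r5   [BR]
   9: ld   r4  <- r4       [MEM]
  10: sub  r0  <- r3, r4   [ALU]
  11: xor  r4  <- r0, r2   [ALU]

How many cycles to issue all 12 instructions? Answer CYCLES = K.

CYCLES = 8

  cy0 -> i0,i1 (add/and) pair
  cy1 -> i2 (mul) no-port MUL/MEM
  cy2 -> i3,i4 (ld/sll) pair
  cy3 -> i5,i6 (or/xor) pair
  cy4 -> i7,i8 (st/blt) pair
  cy5 -> i9 (ld) RAW r4
  cy6 -> i10 (sub) RAW r0
  cy7 -> i11 (xor) tail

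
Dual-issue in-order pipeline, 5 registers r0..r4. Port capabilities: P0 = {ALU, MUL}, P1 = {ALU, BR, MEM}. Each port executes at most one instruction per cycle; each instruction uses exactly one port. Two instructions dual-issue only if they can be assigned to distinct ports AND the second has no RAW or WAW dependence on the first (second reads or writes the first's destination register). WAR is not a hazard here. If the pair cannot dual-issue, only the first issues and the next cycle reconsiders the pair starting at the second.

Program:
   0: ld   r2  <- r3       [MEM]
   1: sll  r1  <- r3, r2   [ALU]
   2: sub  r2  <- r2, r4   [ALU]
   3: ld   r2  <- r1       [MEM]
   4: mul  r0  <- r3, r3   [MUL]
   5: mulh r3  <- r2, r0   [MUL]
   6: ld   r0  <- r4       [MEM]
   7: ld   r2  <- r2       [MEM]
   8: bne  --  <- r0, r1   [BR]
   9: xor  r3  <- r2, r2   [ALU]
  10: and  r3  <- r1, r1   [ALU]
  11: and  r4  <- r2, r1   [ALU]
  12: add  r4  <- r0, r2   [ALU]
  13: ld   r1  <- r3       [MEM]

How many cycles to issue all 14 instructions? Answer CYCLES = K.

  cy0 -> i0 (ld) RAW r2
  cy1 -> i1+i2 (sll sub) dual
  cy2 -> i3+i4 (ld mul) dual
  cy3 -> i5+i6 (mulh ld) dual
  cy4 -> i7 (ld) no-port MEM/BR
  cy5 -> i8+i9 (bne xor) dual
  cy6 -> i10+i11 (and and) dual
  cy7 -> i12+i13 (add ld) dual

CYCLES = 8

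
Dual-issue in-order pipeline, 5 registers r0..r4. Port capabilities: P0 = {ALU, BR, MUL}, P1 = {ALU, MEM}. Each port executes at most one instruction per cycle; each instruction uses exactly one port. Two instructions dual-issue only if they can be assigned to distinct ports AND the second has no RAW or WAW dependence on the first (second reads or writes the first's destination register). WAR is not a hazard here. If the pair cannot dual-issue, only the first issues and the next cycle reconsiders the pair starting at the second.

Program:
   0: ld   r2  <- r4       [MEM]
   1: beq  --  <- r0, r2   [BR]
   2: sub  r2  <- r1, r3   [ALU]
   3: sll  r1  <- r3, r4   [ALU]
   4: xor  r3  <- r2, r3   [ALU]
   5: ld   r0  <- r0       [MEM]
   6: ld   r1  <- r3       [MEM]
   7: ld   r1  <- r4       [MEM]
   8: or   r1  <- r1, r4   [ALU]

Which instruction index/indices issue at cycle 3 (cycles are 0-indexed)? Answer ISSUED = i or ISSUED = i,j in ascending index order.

ISSUED = 5

  cy0 -> i0 (ld) RAW r2
  cy1 -> i1&i2 (beq+sub) dual
  cy2 -> i3&i4 (sll+xor) dual
  cy3 -> i5 (ld) no-port MEM/MEM
  cy4 -> i6 (ld) no-port MEM/MEM
  cy5 -> i7 (ld) RAW+WAW r1
  cy6 -> i8 (or) tail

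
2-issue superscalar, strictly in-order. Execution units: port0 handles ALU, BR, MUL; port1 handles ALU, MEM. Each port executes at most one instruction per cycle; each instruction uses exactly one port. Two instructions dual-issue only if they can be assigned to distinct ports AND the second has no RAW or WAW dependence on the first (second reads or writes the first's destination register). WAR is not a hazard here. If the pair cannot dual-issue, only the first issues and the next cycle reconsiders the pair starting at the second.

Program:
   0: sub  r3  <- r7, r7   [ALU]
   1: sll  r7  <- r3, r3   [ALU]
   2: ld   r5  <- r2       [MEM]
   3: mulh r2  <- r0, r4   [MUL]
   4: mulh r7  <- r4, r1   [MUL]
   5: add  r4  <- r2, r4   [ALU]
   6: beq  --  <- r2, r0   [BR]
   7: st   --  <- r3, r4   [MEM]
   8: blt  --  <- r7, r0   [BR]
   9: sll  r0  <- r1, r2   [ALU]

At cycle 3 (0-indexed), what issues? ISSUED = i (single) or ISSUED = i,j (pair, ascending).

ISSUED = 4,5

[0] i0  sub  -- RAW r3
[1] i1&i2  sll ld  -- 2-wide
[2] i3  mulh  -- no-port MUL/MUL
[3] i4&i5  mulh add  -- 2-wide
[4] i6&i7  beq st  -- 2-wide
[5] i8&i9  blt sll  -- 2-wide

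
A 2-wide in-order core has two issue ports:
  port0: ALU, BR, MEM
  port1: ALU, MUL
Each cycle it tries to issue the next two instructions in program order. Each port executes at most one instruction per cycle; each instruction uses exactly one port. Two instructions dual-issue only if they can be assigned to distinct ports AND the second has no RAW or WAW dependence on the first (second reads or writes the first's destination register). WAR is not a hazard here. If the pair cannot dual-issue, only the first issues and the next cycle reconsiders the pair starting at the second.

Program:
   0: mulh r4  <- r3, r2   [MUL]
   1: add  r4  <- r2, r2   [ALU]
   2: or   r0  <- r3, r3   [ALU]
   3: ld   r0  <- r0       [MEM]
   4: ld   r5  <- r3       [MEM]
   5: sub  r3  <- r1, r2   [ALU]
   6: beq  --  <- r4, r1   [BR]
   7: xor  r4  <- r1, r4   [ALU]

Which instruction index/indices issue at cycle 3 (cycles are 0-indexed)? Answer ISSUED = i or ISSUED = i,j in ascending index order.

c0: i0 mulh  WAW r4
c1: i1&i2 add;or  2-wide
c2: i3 ld  no-port MEM/MEM
c3: i4&i5 ld;sub  2-wide
c4: i6&i7 beq;xor  2-wide

ISSUED = 4,5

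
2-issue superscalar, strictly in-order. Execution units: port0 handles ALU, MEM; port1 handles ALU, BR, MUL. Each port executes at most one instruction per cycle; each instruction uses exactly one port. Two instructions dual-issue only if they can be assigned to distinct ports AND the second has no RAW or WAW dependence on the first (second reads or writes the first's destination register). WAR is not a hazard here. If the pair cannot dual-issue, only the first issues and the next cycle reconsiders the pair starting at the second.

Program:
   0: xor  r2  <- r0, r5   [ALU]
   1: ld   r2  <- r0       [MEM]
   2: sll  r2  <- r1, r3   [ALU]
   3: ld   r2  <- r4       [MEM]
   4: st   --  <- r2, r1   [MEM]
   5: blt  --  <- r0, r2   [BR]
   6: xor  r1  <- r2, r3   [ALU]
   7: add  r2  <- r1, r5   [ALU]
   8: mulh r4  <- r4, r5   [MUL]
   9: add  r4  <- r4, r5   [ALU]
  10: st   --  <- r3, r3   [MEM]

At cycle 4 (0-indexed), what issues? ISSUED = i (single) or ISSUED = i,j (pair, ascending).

#0 head=0: xor i0 WAW r2
#1 head=1: ld i1 WAW r2
#2 head=2: sll i2 WAW r2
#3 head=3: ld i3 no-port MEM/MEM
#4 head=4: st;blt i4+i5 dual
#5 head=6: xor i6 RAW r1
#6 head=7: add;mulh i7+i8 dual
#7 head=9: add;st i9+i10 dual

ISSUED = 4,5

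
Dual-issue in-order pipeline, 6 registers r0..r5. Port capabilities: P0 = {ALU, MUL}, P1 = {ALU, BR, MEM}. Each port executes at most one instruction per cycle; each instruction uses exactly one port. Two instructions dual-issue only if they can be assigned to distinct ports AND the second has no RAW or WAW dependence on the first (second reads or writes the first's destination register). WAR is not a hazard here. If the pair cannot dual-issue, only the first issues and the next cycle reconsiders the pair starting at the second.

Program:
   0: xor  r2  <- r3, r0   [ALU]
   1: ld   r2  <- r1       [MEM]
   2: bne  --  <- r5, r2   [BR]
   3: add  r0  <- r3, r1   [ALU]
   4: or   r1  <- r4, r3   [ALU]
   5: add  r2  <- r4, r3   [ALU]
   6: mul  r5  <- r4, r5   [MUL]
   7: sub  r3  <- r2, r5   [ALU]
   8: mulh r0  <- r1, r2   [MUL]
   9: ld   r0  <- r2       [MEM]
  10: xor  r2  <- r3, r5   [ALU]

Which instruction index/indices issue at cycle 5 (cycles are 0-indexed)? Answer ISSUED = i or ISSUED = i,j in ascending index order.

t=0 i0:xor.ALU ; WAW r2
t=1 i1:ld.MEM ; no-port MEM/BR
t=2 i2/i3:bne.BR+add.ALU ; 2-wide
t=3 i4/i5:or.ALU+add.ALU ; 2-wide
t=4 i6:mul.MUL ; RAW r5
t=5 i7/i8:sub.ALU+mulh.MUL ; 2-wide
t=6 i9/i10:ld.MEM+xor.ALU ; 2-wide

ISSUED = 7,8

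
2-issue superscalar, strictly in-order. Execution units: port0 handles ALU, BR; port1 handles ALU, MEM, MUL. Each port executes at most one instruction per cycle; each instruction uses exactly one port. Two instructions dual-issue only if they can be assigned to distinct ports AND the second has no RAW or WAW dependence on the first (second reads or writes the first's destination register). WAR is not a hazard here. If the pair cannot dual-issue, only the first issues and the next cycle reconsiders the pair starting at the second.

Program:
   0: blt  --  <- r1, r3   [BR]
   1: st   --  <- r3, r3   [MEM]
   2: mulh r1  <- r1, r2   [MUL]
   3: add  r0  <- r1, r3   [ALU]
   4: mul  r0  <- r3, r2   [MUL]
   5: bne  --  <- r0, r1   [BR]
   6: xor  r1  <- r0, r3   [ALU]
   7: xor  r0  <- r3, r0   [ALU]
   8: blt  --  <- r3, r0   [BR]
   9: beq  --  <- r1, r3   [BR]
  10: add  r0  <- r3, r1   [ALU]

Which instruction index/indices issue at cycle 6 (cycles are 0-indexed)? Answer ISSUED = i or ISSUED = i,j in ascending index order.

  cy0 -> i0/i1 (blt/st) pair
  cy1 -> i2 (mulh) RAW r1
  cy2 -> i3 (add) WAW r0
  cy3 -> i4 (mul) RAW r0
  cy4 -> i5/i6 (bne/xor) pair
  cy5 -> i7 (xor) RAW r0
  cy6 -> i8 (blt) no-port BR/BR
  cy7 -> i9/i10 (beq/add) pair

ISSUED = 8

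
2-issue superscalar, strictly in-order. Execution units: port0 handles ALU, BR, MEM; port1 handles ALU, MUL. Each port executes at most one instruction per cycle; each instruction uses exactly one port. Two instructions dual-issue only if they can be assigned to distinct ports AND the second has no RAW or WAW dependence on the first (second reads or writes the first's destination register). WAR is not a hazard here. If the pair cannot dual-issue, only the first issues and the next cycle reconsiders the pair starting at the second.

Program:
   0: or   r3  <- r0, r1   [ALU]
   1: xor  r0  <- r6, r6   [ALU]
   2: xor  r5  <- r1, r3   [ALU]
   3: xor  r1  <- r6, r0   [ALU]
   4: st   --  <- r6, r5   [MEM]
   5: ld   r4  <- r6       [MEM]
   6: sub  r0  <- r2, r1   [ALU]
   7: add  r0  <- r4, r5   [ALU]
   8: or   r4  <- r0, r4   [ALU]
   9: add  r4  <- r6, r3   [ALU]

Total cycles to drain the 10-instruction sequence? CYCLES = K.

  cy0 -> i0,i1 (or.ALU;xor.ALU) dual
  cy1 -> i2,i3 (xor.ALU;xor.ALU) dual
  cy2 -> i4 (st.MEM) no-port MEM/MEM
  cy3 -> i5,i6 (ld.MEM;sub.ALU) dual
  cy4 -> i7 (add.ALU) RAW r0
  cy5 -> i8 (or.ALU) WAW r4
  cy6 -> i9 (add.ALU) tail

CYCLES = 7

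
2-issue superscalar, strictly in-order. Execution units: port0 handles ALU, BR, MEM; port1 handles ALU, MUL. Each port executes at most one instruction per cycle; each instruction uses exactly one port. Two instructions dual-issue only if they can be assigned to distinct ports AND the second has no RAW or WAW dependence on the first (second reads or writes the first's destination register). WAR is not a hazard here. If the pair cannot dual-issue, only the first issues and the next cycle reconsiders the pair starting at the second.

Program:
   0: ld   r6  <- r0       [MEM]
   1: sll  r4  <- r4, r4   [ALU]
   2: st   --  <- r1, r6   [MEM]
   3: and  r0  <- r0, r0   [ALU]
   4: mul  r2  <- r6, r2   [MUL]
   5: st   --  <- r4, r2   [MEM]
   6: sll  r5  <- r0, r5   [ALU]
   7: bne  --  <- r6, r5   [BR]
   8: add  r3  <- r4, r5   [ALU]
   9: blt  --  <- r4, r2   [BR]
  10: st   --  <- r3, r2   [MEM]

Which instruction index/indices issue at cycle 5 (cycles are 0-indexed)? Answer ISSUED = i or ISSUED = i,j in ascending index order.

#0 head=0: ld.MEM+sll.ALU i0&i1 dual
#1 head=2: st.MEM+and.ALU i2&i3 dual
#2 head=4: mul.MUL i4 RAW r2
#3 head=5: st.MEM+sll.ALU i5&i6 dual
#4 head=7: bne.BR+add.ALU i7&i8 dual
#5 head=9: blt.BR i9 no-port BR/MEM
#6 head=10: st.MEM i10 tail

ISSUED = 9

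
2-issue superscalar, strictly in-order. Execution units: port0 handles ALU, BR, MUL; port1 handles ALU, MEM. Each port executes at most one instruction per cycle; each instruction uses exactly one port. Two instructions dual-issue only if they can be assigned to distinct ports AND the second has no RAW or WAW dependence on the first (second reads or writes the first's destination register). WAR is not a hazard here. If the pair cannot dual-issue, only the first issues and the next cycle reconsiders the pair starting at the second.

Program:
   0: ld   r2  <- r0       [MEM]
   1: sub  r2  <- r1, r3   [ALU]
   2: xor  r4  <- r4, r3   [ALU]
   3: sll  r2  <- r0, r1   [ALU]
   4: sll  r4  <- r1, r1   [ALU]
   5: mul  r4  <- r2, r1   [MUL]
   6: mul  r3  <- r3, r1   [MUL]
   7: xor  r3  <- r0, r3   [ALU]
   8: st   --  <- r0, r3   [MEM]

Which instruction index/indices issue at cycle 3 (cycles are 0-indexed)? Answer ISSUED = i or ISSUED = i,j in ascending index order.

[0] i0  ld.MEM  -- WAW r2
[1] i1+i2  sub.ALU+xor.ALU  -- pair
[2] i3+i4  sll.ALU+sll.ALU  -- pair
[3] i5  mul.MUL  -- no-port MUL/MUL
[4] i6  mul.MUL  -- RAW+WAW r3
[5] i7  xor.ALU  -- RAW r3
[6] i8  st.MEM  -- tail

ISSUED = 5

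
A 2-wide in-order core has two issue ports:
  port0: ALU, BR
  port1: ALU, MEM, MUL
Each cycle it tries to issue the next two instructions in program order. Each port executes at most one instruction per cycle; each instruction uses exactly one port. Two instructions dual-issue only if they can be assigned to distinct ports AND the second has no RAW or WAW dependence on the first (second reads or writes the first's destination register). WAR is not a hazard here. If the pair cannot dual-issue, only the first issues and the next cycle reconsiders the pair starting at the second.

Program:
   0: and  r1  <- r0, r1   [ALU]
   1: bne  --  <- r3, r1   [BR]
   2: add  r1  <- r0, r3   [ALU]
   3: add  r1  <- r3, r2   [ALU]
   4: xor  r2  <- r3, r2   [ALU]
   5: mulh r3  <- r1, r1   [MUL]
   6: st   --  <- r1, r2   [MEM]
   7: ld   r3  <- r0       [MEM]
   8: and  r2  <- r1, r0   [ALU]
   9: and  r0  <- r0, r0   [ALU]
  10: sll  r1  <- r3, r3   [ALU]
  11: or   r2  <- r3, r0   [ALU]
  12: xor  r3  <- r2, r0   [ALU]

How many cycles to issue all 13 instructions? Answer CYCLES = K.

CYCLES = 9

#0 head=0: and i0 RAW r1
#1 head=1: bne/add i1+i2 pair
#2 head=3: add/xor i3+i4 pair
#3 head=5: mulh i5 no-port MUL/MEM
#4 head=6: st i6 no-port MEM/MEM
#5 head=7: ld/and i7+i8 pair
#6 head=9: and/sll i9+i10 pair
#7 head=11: or i11 RAW r2
#8 head=12: xor i12 tail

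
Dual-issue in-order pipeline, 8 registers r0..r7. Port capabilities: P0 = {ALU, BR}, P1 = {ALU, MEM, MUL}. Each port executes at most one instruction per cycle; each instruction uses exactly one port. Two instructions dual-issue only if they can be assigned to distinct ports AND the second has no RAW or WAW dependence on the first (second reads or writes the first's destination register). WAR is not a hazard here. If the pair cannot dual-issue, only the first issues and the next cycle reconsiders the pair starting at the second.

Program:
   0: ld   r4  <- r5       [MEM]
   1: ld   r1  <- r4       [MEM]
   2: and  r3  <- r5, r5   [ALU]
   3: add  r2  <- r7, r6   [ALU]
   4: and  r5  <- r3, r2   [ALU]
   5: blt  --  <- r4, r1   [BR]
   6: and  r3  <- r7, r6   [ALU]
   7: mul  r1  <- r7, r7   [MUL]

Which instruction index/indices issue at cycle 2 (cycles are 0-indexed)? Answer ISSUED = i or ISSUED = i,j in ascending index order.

ISSUED = 3

  cy0 -> i0 (ld.MEM) no-port MEM/MEM
  cy1 -> i1,i2 (ld.MEM+and.ALU) 2-wide
  cy2 -> i3 (add.ALU) RAW r2
  cy3 -> i4,i5 (and.ALU+blt.BR) 2-wide
  cy4 -> i6,i7 (and.ALU+mul.MUL) 2-wide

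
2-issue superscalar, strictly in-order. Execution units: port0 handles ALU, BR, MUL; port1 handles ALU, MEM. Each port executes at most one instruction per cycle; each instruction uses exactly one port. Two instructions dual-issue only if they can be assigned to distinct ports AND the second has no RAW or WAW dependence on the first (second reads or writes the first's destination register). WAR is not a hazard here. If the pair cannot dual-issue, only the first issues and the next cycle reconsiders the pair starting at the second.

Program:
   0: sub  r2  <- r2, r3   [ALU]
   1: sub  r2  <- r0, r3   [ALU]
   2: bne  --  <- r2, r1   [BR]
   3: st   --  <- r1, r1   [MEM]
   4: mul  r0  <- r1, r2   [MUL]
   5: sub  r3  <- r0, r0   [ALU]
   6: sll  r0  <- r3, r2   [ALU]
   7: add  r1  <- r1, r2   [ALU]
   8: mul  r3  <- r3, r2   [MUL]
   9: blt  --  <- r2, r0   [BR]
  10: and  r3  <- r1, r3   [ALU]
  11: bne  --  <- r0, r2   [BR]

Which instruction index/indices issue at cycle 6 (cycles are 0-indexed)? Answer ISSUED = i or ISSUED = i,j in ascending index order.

t=0 i0:sub ; WAW r2
t=1 i1:sub ; RAW r2
t=2 i2+i3:bne st ; dual
t=3 i4:mul ; RAW r0
t=4 i5:sub ; RAW r3
t=5 i6+i7:sll add ; dual
t=6 i8:mul ; no-port MUL/BR
t=7 i9+i10:blt and ; dual
t=8 i11:bne ; tail

ISSUED = 8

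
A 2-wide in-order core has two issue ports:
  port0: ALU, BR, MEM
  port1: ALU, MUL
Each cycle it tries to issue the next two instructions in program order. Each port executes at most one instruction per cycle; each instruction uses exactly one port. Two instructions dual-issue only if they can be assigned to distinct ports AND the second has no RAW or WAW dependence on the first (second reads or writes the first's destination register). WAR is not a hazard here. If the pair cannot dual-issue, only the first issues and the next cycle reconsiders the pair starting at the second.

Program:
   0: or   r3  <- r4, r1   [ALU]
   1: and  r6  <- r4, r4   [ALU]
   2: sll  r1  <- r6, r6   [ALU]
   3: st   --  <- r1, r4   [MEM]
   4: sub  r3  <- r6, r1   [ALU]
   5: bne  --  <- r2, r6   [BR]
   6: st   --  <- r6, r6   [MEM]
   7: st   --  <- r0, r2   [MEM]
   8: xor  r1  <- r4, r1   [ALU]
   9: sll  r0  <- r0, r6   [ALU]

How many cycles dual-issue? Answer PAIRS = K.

PAIRS = 3

t=0 i0+i1:or;and ; 2-wide
t=1 i2:sll ; RAW r1
t=2 i3+i4:st;sub ; 2-wide
t=3 i5:bne ; no-port BR/MEM
t=4 i6:st ; no-port MEM/MEM
t=5 i7+i8:st;xor ; 2-wide
t=6 i9:sll ; tail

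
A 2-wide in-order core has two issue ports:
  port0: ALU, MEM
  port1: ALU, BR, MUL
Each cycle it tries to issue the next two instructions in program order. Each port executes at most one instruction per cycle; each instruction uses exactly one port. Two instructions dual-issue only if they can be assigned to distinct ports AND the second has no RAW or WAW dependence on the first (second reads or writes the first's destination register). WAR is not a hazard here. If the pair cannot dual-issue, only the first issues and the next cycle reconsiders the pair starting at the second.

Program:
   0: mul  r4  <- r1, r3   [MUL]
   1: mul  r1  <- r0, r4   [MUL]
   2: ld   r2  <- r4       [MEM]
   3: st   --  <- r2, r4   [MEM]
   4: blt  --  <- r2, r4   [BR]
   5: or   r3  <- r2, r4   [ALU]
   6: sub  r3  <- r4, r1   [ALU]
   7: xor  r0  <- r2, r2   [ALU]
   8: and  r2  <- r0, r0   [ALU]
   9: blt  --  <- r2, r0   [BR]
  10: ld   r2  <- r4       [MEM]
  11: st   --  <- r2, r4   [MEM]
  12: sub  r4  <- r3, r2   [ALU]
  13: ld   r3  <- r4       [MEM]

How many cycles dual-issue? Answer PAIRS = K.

#0 head=0: mul i0 no-port MUL/MUL
#1 head=1: mul/ld i1+i2 dual
#2 head=3: st/blt i3+i4 dual
#3 head=5: or i5 WAW r3
#4 head=6: sub/xor i6+i7 dual
#5 head=8: and i8 RAW r2
#6 head=9: blt/ld i9+i10 dual
#7 head=11: st/sub i11+i12 dual
#8 head=13: ld i13 tail

PAIRS = 5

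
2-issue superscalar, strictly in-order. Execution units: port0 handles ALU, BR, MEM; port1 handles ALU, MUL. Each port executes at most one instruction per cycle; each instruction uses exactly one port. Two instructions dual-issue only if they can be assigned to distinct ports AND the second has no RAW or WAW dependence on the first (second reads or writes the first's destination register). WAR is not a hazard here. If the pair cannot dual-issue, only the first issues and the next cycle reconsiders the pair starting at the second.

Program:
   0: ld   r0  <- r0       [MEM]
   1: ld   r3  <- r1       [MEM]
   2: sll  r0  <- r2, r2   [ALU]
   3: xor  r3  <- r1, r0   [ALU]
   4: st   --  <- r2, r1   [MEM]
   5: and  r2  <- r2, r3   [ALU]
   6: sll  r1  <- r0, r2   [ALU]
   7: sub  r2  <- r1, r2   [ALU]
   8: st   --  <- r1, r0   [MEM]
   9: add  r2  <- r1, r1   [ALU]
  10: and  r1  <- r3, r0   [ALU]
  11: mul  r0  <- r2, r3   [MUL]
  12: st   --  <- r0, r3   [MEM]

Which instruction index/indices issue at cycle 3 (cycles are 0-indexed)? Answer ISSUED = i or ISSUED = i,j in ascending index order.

ISSUED = 5

t=0 i0:ld.MEM ; no-port MEM/MEM
t=1 i1+i2:ld.MEM+sll.ALU ; dual
t=2 i3+i4:xor.ALU+st.MEM ; dual
t=3 i5:and.ALU ; RAW r2
t=4 i6:sll.ALU ; RAW r1
t=5 i7+i8:sub.ALU+st.MEM ; dual
t=6 i9+i10:add.ALU+and.ALU ; dual
t=7 i11:mul.MUL ; RAW r0
t=8 i12:st.MEM ; tail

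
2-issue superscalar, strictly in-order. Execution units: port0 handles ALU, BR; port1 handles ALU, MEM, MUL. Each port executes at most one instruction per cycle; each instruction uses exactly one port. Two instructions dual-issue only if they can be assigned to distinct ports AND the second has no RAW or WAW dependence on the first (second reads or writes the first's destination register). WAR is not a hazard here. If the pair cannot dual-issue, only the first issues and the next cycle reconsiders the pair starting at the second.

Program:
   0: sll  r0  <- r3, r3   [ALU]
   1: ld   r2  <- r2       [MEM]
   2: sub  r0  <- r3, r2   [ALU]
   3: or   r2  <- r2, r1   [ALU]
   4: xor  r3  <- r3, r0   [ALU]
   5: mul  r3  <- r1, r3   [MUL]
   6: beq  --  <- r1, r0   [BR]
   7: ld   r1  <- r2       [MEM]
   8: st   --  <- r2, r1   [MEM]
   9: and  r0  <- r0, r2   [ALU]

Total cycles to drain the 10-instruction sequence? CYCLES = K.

CYCLES = 6

t=0 i0,i1:sll/ld ; pair
t=1 i2,i3:sub/or ; pair
t=2 i4:xor ; RAW+WAW r3
t=3 i5,i6:mul/beq ; pair
t=4 i7:ld ; no-port MEM/MEM
t=5 i8,i9:st/and ; pair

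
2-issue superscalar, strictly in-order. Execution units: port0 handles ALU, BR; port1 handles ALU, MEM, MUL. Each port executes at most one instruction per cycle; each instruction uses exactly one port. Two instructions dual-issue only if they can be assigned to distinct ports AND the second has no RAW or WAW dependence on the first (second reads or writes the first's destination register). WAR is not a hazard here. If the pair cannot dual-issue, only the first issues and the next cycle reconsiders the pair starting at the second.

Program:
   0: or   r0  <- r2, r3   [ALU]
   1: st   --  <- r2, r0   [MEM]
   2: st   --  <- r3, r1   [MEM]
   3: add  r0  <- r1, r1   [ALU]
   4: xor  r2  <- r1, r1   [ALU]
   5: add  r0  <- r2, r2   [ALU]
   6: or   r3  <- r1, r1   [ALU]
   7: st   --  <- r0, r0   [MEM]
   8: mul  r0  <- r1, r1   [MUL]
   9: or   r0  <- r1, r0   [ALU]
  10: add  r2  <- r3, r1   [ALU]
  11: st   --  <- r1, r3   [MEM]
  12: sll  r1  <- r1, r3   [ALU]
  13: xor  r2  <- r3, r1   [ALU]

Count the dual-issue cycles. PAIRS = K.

PAIRS = 4

#0 head=0: or i0 RAW r0
#1 head=1: st i1 no-port MEM/MEM
#2 head=2: st/add i2&i3 pair
#3 head=4: xor i4 RAW r2
#4 head=5: add/or i5&i6 pair
#5 head=7: st i7 no-port MEM/MUL
#6 head=8: mul i8 RAW+WAW r0
#7 head=9: or/add i9&i10 pair
#8 head=11: st/sll i11&i12 pair
#9 head=13: xor i13 tail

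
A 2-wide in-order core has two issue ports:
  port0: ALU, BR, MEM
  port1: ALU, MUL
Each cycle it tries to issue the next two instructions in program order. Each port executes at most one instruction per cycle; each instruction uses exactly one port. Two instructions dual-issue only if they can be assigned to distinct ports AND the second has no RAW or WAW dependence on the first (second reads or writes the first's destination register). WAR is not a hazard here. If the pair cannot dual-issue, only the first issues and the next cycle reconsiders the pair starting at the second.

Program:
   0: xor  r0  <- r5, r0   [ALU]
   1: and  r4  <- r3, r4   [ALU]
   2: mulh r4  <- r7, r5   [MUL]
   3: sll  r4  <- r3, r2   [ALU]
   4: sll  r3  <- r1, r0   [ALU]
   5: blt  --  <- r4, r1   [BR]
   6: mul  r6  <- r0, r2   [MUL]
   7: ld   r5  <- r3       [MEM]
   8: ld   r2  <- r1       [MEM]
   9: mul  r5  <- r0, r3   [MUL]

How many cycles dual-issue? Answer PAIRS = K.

PAIRS = 4

0. xor.ALU+and.ALU @i0,i1  | dual
1. mulh.MUL @i2  | WAW r4
2. sll.ALU+sll.ALU @i3,i4  | dual
3. blt.BR+mul.MUL @i5,i6  | dual
4. ld.MEM @i7  | no-port MEM/MEM
5. ld.MEM+mul.MUL @i8,i9  | dual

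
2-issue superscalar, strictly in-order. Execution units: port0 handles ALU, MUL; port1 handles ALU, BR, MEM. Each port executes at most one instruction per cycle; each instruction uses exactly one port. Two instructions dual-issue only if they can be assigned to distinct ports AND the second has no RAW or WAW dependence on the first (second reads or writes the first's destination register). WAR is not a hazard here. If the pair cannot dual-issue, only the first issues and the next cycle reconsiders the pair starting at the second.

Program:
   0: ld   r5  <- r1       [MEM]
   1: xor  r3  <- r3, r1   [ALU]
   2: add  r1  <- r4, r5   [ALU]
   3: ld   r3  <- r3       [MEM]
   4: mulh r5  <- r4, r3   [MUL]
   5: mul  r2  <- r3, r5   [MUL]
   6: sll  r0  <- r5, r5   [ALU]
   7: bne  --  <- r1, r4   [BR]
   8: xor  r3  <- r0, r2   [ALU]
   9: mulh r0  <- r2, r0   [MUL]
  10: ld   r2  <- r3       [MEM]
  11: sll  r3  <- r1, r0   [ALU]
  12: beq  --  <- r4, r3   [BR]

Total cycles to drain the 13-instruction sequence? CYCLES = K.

c0: i0/i1 ld;xor  dual
c1: i2/i3 add;ld  dual
c2: i4 mulh  no-port MUL/MUL
c3: i5/i6 mul;sll  dual
c4: i7/i8 bne;xor  dual
c5: i9/i10 mulh;ld  dual
c6: i11 sll  RAW r3
c7: i12 beq  tail

CYCLES = 8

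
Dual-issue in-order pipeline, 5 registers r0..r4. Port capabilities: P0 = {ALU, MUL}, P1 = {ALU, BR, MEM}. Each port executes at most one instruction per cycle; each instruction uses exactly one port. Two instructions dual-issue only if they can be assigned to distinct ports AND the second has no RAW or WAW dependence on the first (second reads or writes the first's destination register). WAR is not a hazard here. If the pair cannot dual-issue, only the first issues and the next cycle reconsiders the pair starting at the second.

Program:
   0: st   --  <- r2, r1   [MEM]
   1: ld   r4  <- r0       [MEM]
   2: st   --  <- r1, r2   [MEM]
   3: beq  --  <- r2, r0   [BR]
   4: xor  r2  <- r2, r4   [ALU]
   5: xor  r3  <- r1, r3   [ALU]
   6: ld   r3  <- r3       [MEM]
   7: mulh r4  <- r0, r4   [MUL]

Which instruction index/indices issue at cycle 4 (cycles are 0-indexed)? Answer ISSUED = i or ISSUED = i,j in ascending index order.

ISSUED = 5

#0 head=0: st.MEM i0 no-port MEM/MEM
#1 head=1: ld.MEM i1 no-port MEM/MEM
#2 head=2: st.MEM i2 no-port MEM/BR
#3 head=3: beq.BR/xor.ALU i3+i4 2-wide
#4 head=5: xor.ALU i5 RAW+WAW r3
#5 head=6: ld.MEM/mulh.MUL i6+i7 2-wide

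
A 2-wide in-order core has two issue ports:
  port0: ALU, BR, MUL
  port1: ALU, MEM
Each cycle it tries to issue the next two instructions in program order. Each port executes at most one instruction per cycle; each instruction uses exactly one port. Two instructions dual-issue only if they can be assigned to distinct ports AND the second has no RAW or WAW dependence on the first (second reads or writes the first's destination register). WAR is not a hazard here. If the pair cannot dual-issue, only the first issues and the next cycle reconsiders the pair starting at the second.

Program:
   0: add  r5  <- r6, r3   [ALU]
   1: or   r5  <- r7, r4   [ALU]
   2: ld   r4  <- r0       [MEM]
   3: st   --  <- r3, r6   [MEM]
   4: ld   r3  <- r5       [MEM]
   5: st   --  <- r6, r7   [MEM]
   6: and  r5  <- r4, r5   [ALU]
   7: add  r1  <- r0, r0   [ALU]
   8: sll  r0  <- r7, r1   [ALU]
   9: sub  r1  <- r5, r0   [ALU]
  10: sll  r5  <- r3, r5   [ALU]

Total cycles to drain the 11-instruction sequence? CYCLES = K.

[0] i0  add  -- WAW r5
[1] i1,i2  or+ld  -- dual
[2] i3  st  -- no-port MEM/MEM
[3] i4  ld  -- no-port MEM/MEM
[4] i5,i6  st+and  -- dual
[5] i7  add  -- RAW r1
[6] i8  sll  -- RAW r0
[7] i9,i10  sub+sll  -- dual

CYCLES = 8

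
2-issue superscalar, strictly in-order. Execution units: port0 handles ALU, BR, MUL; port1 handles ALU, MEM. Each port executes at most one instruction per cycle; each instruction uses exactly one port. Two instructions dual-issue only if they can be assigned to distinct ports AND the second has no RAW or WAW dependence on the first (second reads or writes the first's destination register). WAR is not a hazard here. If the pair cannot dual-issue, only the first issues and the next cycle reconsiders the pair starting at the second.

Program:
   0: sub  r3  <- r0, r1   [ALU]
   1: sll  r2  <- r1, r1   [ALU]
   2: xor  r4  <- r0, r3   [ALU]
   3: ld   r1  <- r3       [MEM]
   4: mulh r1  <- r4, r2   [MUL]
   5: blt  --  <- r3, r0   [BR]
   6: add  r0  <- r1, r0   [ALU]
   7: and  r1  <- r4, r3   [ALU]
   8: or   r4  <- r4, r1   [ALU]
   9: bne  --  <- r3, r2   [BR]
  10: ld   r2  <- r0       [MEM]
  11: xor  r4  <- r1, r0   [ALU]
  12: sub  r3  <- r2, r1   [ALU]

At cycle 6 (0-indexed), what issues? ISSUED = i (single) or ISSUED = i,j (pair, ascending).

ISSUED = 10,11

0. sub.ALU/sll.ALU @i0+i1  | dual
1. xor.ALU/ld.MEM @i2+i3  | dual
2. mulh.MUL @i4  | no-port MUL/BR
3. blt.BR/add.ALU @i5+i6  | dual
4. and.ALU @i7  | RAW r1
5. or.ALU/bne.BR @i8+i9  | dual
6. ld.MEM/xor.ALU @i10+i11  | dual
7. sub.ALU @i12  | tail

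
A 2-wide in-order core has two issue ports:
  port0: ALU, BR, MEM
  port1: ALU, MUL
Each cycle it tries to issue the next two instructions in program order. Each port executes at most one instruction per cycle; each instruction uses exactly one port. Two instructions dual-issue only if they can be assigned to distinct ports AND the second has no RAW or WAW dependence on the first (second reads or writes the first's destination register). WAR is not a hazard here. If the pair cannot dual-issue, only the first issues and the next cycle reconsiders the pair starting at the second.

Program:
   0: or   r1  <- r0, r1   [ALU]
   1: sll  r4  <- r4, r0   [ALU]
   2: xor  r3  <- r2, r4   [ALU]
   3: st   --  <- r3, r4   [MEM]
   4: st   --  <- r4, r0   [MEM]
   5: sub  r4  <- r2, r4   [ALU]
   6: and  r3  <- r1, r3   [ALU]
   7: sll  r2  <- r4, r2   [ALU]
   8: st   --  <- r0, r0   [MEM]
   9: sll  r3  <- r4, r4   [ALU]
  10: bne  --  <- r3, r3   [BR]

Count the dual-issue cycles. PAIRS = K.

  cy0 -> i0&i1 (or+sll) dual
  cy1 -> i2 (xor) RAW r3
  cy2 -> i3 (st) no-port MEM/MEM
  cy3 -> i4&i5 (st+sub) dual
  cy4 -> i6&i7 (and+sll) dual
  cy5 -> i8&i9 (st+sll) dual
  cy6 -> i10 (bne) tail

PAIRS = 4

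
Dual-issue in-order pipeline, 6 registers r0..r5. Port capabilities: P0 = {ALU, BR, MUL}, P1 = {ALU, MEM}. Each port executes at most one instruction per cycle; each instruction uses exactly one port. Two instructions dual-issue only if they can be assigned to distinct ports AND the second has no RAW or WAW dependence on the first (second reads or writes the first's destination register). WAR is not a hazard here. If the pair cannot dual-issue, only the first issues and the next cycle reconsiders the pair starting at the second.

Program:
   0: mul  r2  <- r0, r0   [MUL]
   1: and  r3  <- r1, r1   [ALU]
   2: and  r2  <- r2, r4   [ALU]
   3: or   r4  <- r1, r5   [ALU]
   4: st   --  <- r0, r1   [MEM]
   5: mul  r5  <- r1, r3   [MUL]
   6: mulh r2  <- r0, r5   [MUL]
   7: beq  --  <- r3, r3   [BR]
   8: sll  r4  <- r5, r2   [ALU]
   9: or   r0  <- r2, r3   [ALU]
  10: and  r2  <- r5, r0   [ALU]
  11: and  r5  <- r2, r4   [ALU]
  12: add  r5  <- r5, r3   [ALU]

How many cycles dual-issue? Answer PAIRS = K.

PAIRS = 4

  cy0 -> i0&i1 (mul.MUL+and.ALU) 2-wide
  cy1 -> i2&i3 (and.ALU+or.ALU) 2-wide
  cy2 -> i4&i5 (st.MEM+mul.MUL) 2-wide
  cy3 -> i6 (mulh.MUL) no-port MUL/BR
  cy4 -> i7&i8 (beq.BR+sll.ALU) 2-wide
  cy5 -> i9 (or.ALU) RAW r0
  cy6 -> i10 (and.ALU) RAW r2
  cy7 -> i11 (and.ALU) RAW+WAW r5
  cy8 -> i12 (add.ALU) tail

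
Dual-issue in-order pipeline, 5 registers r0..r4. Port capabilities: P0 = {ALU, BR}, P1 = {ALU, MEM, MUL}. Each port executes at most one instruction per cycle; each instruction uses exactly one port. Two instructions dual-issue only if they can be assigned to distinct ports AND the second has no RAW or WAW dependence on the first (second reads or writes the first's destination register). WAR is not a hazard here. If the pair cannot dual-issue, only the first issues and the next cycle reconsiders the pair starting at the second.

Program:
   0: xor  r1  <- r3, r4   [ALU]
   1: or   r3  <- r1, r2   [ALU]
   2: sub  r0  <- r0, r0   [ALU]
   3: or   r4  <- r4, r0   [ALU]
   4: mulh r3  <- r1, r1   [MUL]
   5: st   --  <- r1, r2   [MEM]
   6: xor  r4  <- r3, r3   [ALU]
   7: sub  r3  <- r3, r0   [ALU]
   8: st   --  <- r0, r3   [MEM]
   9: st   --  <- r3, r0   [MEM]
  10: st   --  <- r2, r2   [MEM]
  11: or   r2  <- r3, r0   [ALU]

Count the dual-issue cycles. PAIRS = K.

  cy0 -> i0 (xor) RAW r1
  cy1 -> i1+i2 (or;sub) pair
  cy2 -> i3+i4 (or;mulh) pair
  cy3 -> i5+i6 (st;xor) pair
  cy4 -> i7 (sub) RAW r3
  cy5 -> i8 (st) no-port MEM/MEM
  cy6 -> i9 (st) no-port MEM/MEM
  cy7 -> i10+i11 (st;or) pair

PAIRS = 4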